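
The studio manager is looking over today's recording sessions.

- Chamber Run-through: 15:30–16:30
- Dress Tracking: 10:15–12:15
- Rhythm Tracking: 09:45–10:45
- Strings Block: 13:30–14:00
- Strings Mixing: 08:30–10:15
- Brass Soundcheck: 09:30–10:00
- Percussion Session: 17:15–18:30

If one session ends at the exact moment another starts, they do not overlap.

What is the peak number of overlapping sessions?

Sort all start/end points and keep a running count:
08:30 start Strings Mixing → 1
09:30 start Brass Soundcheck → 2
09:45 start Rhythm Tracking → 3
10:00 end Brass Soundcheck → 2
10:15 end Strings Mixing → 1
10:15 start Dress Tracking → 2
10:45 end Rhythm Tracking → 1
12:15 end Dress Tracking → 0
13:30 start Strings Block → 1
14:00 end Strings Block → 0
15:30 start Chamber Run-through → 1
16:30 end Chamber Run-through → 0
17:15 start Percussion Session → 1
18:30 end Percussion Session → 0
Peak is 3, at 09:45 (Brass Soundcheck, Rhythm Tracking, Strings Mixing).

3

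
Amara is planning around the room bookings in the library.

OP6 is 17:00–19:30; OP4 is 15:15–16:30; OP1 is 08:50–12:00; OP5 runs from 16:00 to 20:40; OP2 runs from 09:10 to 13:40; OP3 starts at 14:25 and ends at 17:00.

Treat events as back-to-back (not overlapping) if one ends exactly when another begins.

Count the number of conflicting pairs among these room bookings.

Check each pair: they overlap iff neither finishes before the other starts.
Sorted by start: OP1, OP2, OP3, OP4, OP5, OP6.
OP2 starts before OP1 ends → OP1 and OP2 overlap.
OP3 starts after OP1 ends; OP1 is clear from here.
OP3 starts after OP2 ends; OP2 is clear from here.
OP4 starts before OP3 ends → OP3 and OP4 overlap.
OP5 starts before OP3 ends → OP3 and OP5 overlap.
OP6 starts exactly when OP3 ends (back-to-back, no overlap).
OP5 starts before OP4 ends → OP4 and OP5 overlap.
OP6 starts after OP4 ends.
OP6 starts before OP5 ends → OP5 and OP6 overlap.
Overlapping pairs: OP1 & OP2, OP3 & OP4, OP3 & OP5, OP4 & OP5, OP5 & OP6 — 5 in total.

5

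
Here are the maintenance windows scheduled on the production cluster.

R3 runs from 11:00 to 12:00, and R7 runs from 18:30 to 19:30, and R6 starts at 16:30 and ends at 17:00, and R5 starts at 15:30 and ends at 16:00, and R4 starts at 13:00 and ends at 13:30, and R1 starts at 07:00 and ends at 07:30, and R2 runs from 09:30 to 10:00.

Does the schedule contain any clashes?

No

Sorted by start: R1, R2, R3, R4, R5, R6, R7.
R2 starts after R1 ends — done with R1.
R3 starts after R2 ends — done with R2.
R4 starts after R3 ends — done with R3.
R5 starts after R4 ends — done with R4.
R6 starts after R5 ends — done with R5.
R7 starts after R6 ends.
Every pair is clear; the schedule has no overlaps.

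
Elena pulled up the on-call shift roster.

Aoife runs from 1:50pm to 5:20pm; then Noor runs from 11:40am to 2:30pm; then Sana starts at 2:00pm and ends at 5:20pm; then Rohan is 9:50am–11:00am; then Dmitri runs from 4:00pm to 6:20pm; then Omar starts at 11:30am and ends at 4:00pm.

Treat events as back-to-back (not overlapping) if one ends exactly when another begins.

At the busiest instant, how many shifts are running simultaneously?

4

Walk through starts and ends in time order (an end at T is processed before a start at T):
9:50am start Rohan → 1
11:00am end Rohan → 0
11:30am start Omar → 1
11:40am start Noor → 2
1:50pm start Aoife → 3
2:00pm start Sana → 4
2:30pm end Noor → 3
4:00pm end Omar → 2
4:00pm start Dmitri → 3
5:20pm end Aoife → 2
5:20pm end Sana → 1
6:20pm end Dmitri → 0
Peak is 4, at 2:00pm (Aoife, Noor, Omar, Sana).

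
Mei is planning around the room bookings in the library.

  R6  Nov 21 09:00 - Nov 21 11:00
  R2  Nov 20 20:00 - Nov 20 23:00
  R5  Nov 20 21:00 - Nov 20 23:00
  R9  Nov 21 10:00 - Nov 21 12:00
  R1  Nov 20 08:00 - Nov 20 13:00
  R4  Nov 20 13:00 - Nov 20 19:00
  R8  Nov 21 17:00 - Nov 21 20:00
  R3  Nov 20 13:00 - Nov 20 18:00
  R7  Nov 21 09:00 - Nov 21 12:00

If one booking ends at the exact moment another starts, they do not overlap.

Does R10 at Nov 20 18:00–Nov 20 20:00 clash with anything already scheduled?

R1: ends Nov 20 13:00 at or before R10 starts Nov 20 18:00 → clear.
R3: ends Nov 20 18:00 at or before R10 starts Nov 20 18:00 → clear.
R4: starts Nov 20 13:00 before R10 ends Nov 20 20:00, and ends Nov 20 19:00 after R10 starts Nov 20 18:00 → overlap.
R2: starts Nov 20 20:00 at or after R10 ends Nov 20 20:00 → clear.
R5: starts Nov 20 21:00 at or after R10 ends Nov 20 20:00 → clear.
R6: starts Nov 21 09:00 at or after R10 ends Nov 20 20:00 → clear.
R7: starts Nov 21 09:00 at or after R10 ends Nov 20 20:00 → clear.
R9: starts Nov 21 10:00 at or after R10 ends Nov 20 20:00 → clear.
R8: starts Nov 21 17:00 at or after R10 ends Nov 20 20:00 → clear.
R10 overlaps R4.

Yes — it overlaps R4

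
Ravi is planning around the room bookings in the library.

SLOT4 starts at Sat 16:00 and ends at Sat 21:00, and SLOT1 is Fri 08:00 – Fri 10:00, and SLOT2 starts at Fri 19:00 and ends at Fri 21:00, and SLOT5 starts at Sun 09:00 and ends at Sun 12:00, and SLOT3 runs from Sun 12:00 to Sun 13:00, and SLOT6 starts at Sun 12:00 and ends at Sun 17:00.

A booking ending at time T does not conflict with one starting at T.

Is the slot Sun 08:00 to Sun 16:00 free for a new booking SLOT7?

SLOT1: ends Fri 10:00 at or before SLOT7 starts Sun 08:00 → clear.
SLOT2: ends Fri 21:00 at or before SLOT7 starts Sun 08:00 → clear.
SLOT4: ends Sat 21:00 at or before SLOT7 starts Sun 08:00 → clear.
SLOT5: starts Sun 09:00 before SLOT7 ends Sun 16:00, and ends Sun 12:00 after SLOT7 starts Sun 08:00 → overlap.
SLOT3: starts Sun 12:00 before SLOT7 ends Sun 16:00, and ends Sun 13:00 after SLOT7 starts Sun 08:00 → overlap.
SLOT6: starts Sun 12:00 before SLOT7 ends Sun 16:00, and ends Sun 17:00 after SLOT7 starts Sun 08:00 → overlap.
SLOT7 overlaps SLOT3, SLOT5, SLOT6.

No — it overlaps SLOT3, SLOT5, SLOT6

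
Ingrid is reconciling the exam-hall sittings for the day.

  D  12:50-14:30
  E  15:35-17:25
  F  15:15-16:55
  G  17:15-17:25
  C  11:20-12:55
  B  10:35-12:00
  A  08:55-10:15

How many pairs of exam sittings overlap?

4

Sorted by start: A, B, C, D, F, E, G.
B starts after A ends — done with A.
C starts before B ends → B and C overlap.
D starts after B ends — done with B.
D starts before C ends → C and D overlap.
F starts after C ends — done with C.
F starts after D ends — done with D.
E starts before F ends → F and E overlap.
G starts after F ends.
G starts before E ends → E and G overlap.
Overlapping pairs: B & C, C & D, E & F, E & G — 4 in total.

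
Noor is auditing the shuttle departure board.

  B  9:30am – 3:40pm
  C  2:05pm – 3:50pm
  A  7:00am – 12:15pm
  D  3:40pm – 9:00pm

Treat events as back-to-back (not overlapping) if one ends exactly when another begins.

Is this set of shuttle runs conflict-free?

Sorted by start: A, B, C, D.
B starts before A ends → A and B overlap.
That's a conflict, so the schedule is not conflict-free.

No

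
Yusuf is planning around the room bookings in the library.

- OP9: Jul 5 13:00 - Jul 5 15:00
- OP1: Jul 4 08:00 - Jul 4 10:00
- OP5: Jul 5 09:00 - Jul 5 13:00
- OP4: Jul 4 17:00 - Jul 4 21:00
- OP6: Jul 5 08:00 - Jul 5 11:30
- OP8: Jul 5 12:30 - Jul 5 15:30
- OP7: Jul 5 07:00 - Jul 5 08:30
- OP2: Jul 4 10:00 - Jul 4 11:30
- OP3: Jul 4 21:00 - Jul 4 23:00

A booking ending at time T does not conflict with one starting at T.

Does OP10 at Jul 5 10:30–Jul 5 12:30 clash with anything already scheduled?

Yes — it overlaps OP5, OP6

OP1: ends Jul 4 10:00 at or before OP10 starts Jul 5 10:30 → clear.
OP2: ends Jul 4 11:30 at or before OP10 starts Jul 5 10:30 → clear.
OP4: ends Jul 4 21:00 at or before OP10 starts Jul 5 10:30 → clear.
OP3: ends Jul 4 23:00 at or before OP10 starts Jul 5 10:30 → clear.
OP7: ends Jul 5 08:30 at or before OP10 starts Jul 5 10:30 → clear.
OP6: starts Jul 5 08:00 before OP10 ends Jul 5 12:30, and ends Jul 5 11:30 after OP10 starts Jul 5 10:30 → overlap.
OP5: starts Jul 5 09:00 before OP10 ends Jul 5 12:30, and ends Jul 5 13:00 after OP10 starts Jul 5 10:30 → overlap.
OP8: starts Jul 5 12:30 at or after OP10 ends Jul 5 12:30 → clear.
OP9: starts Jul 5 13:00 at or after OP10 ends Jul 5 12:30 → clear.
OP10 overlaps OP5, OP6.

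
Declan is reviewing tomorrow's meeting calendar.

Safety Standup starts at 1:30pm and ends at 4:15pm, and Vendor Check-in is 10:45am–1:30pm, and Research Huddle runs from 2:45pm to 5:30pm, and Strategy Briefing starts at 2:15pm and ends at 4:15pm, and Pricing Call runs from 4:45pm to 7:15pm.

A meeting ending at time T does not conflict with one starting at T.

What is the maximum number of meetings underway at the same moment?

Sort all start/end points and keep a running count:
10:45am start Vendor Check-in → 1
1:30pm end Vendor Check-in → 0
1:30pm start Safety Standup → 1
2:15pm start Strategy Briefing → 2
2:45pm start Research Huddle → 3
4:15pm end Safety Standup → 2
4:15pm end Strategy Briefing → 1
4:45pm start Pricing Call → 2
5:30pm end Research Huddle → 1
7:15pm end Pricing Call → 0
Peak is 3, at 2:45pm (Research Huddle, Safety Standup, Strategy Briefing).

3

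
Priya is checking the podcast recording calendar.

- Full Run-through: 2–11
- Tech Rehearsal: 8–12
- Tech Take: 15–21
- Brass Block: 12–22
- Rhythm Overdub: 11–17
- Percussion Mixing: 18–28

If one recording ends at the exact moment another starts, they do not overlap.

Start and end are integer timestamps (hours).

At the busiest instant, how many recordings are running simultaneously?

3

Walk through starts and ends in time order (an end at T is processed before a start at T):
2 start Full Run-through → 1
8 start Tech Rehearsal → 2
11 end Full Run-through → 1
11 start Rhythm Overdub → 2
12 end Tech Rehearsal → 1
12 start Brass Block → 2
15 start Tech Take → 3
17 end Rhythm Overdub → 2
18 start Percussion Mixing → 3
21 end Tech Take → 2
22 end Brass Block → 1
28 end Percussion Mixing → 0
Peak is 3, at 15 (Brass Block, Rhythm Overdub, Tech Take).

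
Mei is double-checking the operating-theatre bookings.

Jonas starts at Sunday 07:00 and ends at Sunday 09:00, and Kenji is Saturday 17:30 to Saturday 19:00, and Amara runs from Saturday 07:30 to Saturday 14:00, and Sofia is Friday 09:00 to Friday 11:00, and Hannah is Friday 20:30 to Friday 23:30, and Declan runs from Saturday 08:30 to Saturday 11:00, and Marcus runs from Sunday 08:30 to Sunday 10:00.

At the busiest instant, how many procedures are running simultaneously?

2

Sort all start/end points and keep a running count:
Friday 09:00 start Sofia → 1
Friday 11:00 end Sofia → 0
Friday 20:30 start Hannah → 1
Friday 23:30 end Hannah → 0
Saturday 07:30 start Amara → 1
Saturday 08:30 start Declan → 2
Saturday 11:00 end Declan → 1
Saturday 14:00 end Amara → 0
Saturday 17:30 start Kenji → 1
Saturday 19:00 end Kenji → 0
Sunday 07:00 start Jonas → 1
Sunday 08:30 start Marcus → 2
Sunday 09:00 end Jonas → 1
Sunday 10:00 end Marcus → 0
Peak is 2, at Saturday 08:30 (Amara, Declan).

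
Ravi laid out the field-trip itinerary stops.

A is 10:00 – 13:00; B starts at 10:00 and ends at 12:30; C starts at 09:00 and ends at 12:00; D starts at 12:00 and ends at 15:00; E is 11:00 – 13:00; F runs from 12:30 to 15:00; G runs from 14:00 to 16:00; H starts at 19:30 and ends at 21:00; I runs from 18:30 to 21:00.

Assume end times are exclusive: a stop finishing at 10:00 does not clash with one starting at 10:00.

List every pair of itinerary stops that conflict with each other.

Check each pair: they overlap iff neither finishes before the other starts.
Sorted by start: C, A, B, E, D, F, G, I, H.
A starts before C ends → C and A overlap.
B starts before C ends → C and B overlap.
E starts before C ends → C and E overlap.
D starts exactly when C ends (back-to-back, no overlap) — done with C.
B starts before A ends → A and B overlap.
E starts before A ends → A and E overlap.
D starts before A ends → A and D overlap.
F starts before A ends → A and F overlap.
G starts after A ends — done with A.
E starts before B ends → B and E overlap.
D starts before B ends → B and D overlap.
F starts exactly when B ends (back-to-back, no overlap) — done with B.
D starts before E ends → E and D overlap.
F starts before E ends → E and F overlap.
G starts after E ends — done with E.
F starts before D ends → D and F overlap.
G starts before D ends → D and G overlap.
I starts after D ends — done with D.
G starts before F ends → F and G overlap.
I starts after F ends — done with F.
I starts after G ends — done with G.
H starts before I ends → I and H overlap.

A & B, A & C, A & D, A & E, A & F, B & C, B & D, B & E, C & E, D & E, D & F, D & G, E & F, F & G, H & I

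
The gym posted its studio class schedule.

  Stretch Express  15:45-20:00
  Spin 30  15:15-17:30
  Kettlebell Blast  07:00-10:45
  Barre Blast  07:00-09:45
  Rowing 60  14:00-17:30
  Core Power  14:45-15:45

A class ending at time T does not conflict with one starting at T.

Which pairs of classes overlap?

Two intervals overlap when each starts before the other ends.
Sorted by start: Kettlebell Blast, Barre Blast, Rowing 60, Core Power, Spin 30, Stretch Express.
Barre Blast starts before Kettlebell Blast ends → Kettlebell Blast and Barre Blast overlap.
Rowing 60 starts after Kettlebell Blast ends, so Kettlebell Blast has no further overlaps.
Rowing 60 starts after Barre Blast ends, so Barre Blast has no further overlaps.
Core Power starts before Rowing 60 ends → Rowing 60 and Core Power overlap.
Spin 30 starts before Rowing 60 ends → Rowing 60 and Spin 30 overlap.
Stretch Express starts before Rowing 60 ends → Rowing 60 and Stretch Express overlap.
Spin 30 starts before Core Power ends → Core Power and Spin 30 overlap.
Stretch Express starts exactly when Core Power ends (back-to-back, no overlap).
Stretch Express starts before Spin 30 ends → Spin 30 and Stretch Express overlap.

Barre Blast & Kettlebell Blast, Core Power & Rowing 60, Core Power & Spin 30, Rowing 60 & Spin 30, Rowing 60 & Stretch Express, Spin 30 & Stretch Express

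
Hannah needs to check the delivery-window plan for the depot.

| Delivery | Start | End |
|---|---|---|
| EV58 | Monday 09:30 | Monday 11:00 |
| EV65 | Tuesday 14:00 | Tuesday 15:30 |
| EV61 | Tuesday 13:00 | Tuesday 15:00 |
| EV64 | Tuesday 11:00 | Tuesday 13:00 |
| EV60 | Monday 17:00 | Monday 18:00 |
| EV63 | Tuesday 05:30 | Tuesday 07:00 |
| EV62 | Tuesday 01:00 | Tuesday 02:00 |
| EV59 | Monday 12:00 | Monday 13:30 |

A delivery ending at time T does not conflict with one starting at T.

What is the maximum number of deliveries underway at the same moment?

2

Sweep the timeline, counting +1 at each start and −1 at each end (ends before starts at a tie):
Monday 09:30 start EV58 → 1
Monday 11:00 end EV58 → 0
Monday 12:00 start EV59 → 1
Monday 13:30 end EV59 → 0
Monday 17:00 start EV60 → 1
Monday 18:00 end EV60 → 0
Tuesday 01:00 start EV62 → 1
Tuesday 02:00 end EV62 → 0
Tuesday 05:30 start EV63 → 1
Tuesday 07:00 end EV63 → 0
Tuesday 11:00 start EV64 → 1
Tuesday 13:00 end EV64 → 0
Tuesday 13:00 start EV61 → 1
Tuesday 14:00 start EV65 → 2
Tuesday 15:00 end EV61 → 1
Tuesday 15:30 end EV65 → 0
Peak is 2, at Tuesday 14:00 (EV61, EV65).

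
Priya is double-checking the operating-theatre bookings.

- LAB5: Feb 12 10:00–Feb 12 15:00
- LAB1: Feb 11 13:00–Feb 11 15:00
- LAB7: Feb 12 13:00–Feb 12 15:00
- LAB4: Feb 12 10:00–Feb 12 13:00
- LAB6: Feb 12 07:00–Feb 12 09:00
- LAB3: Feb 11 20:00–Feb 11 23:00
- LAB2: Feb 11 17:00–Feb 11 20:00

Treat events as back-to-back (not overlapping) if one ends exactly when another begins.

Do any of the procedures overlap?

Yes

Sorted by start: LAB1, LAB2, LAB3, LAB6, LAB4, LAB5, LAB7.
LAB2 starts after LAB1 ends, so LAB1 has no further overlaps.
LAB3 starts exactly when LAB2 ends (back-to-back, no overlap), so LAB2 has no further overlaps.
LAB6 starts after LAB3 ends, so LAB3 has no further overlaps.
LAB4 starts after LAB6 ends, so LAB6 has no further overlaps.
LAB5 starts before LAB4 ends → LAB4 and LAB5 overlap.
That's a conflict, so the schedule is not conflict-free.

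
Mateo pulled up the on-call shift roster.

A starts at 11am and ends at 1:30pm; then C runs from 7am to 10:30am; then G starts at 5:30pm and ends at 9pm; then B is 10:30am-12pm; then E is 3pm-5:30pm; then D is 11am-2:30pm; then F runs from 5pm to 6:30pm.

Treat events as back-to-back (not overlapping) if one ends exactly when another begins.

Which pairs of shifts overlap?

Sorted by start: C, B, A, D, E, F, G.
B starts exactly when C ends (back-to-back, no overlap), so C has no further overlaps.
A starts before B ends → B and A overlap.
D starts before B ends → B and D overlap.
E starts after B ends, so B has no further overlaps.
D starts before A ends → A and D overlap.
E starts after A ends, so A has no further overlaps.
E starts after D ends, so D has no further overlaps.
F starts before E ends → E and F overlap.
G starts exactly when E ends (back-to-back, no overlap).
G starts before F ends → F and G overlap.

A & B, A & D, B & D, E & F, F & G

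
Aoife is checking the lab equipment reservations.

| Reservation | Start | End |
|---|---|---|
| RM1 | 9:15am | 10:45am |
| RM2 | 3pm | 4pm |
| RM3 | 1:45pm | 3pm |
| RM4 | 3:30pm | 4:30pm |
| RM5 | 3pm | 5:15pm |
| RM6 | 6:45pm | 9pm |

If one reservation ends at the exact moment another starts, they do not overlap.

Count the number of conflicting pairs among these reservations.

3

Sorted by start: RM1, RM3, RM2, RM5, RM4, RM6.
RM3 starts after RM1 ends; RM1 is clear from here.
RM2 starts exactly when RM3 ends (back-to-back, no overlap); RM3 is clear from here.
RM5 starts before RM2 ends → RM2 and RM5 overlap.
RM4 starts before RM2 ends → RM2 and RM4 overlap.
RM6 starts after RM2 ends.
RM4 starts before RM5 ends → RM5 and RM4 overlap.
RM6 starts after RM5 ends.
RM6 starts after RM4 ends.
Overlapping pairs: RM2 & RM4, RM2 & RM5, RM4 & RM5 — 3 in total.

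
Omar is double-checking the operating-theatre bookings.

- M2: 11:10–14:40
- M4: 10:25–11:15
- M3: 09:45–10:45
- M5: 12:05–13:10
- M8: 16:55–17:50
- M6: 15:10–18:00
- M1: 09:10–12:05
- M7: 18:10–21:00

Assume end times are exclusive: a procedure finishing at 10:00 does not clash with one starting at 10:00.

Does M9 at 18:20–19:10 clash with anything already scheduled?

M1: ends 12:05 at or before M9 starts 18:20 → clear.
M3: ends 10:45 at or before M9 starts 18:20 → clear.
M4: ends 11:15 at or before M9 starts 18:20 → clear.
M2: ends 14:40 at or before M9 starts 18:20 → clear.
M5: ends 13:10 at or before M9 starts 18:20 → clear.
M6: ends 18:00 at or before M9 starts 18:20 → clear.
M8: ends 17:50 at or before M9 starts 18:20 → clear.
M7: starts 18:10 before M9 ends 19:10, and ends 21:00 after M9 starts 18:20 → overlap.
M9 overlaps M7.

Yes — it overlaps M7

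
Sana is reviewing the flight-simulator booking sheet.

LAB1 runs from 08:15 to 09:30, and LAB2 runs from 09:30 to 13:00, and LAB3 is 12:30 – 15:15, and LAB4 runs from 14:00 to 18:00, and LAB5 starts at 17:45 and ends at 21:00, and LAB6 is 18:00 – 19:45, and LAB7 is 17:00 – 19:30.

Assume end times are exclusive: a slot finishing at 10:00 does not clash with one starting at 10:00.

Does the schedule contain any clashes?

Sorted by start: LAB1, LAB2, LAB3, LAB4, LAB7, LAB5, LAB6.
LAB2 starts exactly when LAB1 ends (back-to-back, no overlap), so nothing later overlaps LAB1 either.
LAB3 starts before LAB2 ends → LAB2 and LAB3 overlap.
That's a conflict, so the schedule is not conflict-free.

Yes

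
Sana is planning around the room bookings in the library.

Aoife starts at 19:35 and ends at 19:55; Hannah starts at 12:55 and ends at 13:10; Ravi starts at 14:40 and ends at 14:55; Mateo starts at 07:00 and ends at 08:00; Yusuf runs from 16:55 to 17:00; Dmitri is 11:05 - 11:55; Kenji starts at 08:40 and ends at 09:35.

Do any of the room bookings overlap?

Check each pair: they overlap iff neither finishes before the other starts.
Sorted by start: Mateo, Kenji, Dmitri, Hannah, Ravi, Yusuf, Aoife.
Kenji starts after Mateo ends, so Mateo has no further overlaps.
Dmitri starts after Kenji ends, so Kenji has no further overlaps.
Hannah starts after Dmitri ends, so Dmitri has no further overlaps.
Ravi starts after Hannah ends, so Hannah has no further overlaps.
Yusuf starts after Ravi ends, so Ravi has no further overlaps.
Aoife starts after Yusuf ends.
Every pair is clear; the schedule has no overlaps.

No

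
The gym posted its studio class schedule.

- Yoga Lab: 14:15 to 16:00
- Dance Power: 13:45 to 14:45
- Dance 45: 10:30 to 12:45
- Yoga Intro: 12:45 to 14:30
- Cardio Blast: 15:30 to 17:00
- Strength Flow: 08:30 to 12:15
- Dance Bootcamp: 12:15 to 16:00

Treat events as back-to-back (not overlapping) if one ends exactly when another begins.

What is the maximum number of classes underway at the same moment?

Sort all start/end points and keep a running count:
08:30 start Strength Flow → 1
10:30 start Dance 45 → 2
12:15 end Strength Flow → 1
12:15 start Dance Bootcamp → 2
12:45 end Dance 45 → 1
12:45 start Yoga Intro → 2
13:45 start Dance Power → 3
14:15 start Yoga Lab → 4
14:30 end Yoga Intro → 3
14:45 end Dance Power → 2
15:30 start Cardio Blast → 3
16:00 end Dance Bootcamp → 2
16:00 end Yoga Lab → 1
17:00 end Cardio Blast → 0
Peak is 4, at 14:15 (Dance Bootcamp, Dance Power, Yoga Intro, Yoga Lab).

4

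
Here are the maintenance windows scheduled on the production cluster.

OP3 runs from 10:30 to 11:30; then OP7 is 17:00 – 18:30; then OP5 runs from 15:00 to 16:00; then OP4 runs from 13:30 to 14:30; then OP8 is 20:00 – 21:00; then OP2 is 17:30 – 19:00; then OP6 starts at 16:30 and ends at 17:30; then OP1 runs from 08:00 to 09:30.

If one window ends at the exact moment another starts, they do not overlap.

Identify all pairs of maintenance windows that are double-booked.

Sorted by start: OP1, OP3, OP4, OP5, OP6, OP7, OP2, OP8.
OP3 starts after OP1 ends; OP1 is clear from here.
OP4 starts after OP3 ends; OP3 is clear from here.
OP5 starts after OP4 ends; OP4 is clear from here.
OP6 starts after OP5 ends; OP5 is clear from here.
OP7 starts before OP6 ends → OP6 and OP7 overlap.
OP2 starts exactly when OP6 ends (back-to-back, no overlap); OP6 is clear from here.
OP2 starts before OP7 ends → OP7 and OP2 overlap.
OP8 starts after OP7 ends.
OP8 starts after OP2 ends.

OP2 & OP7, OP6 & OP7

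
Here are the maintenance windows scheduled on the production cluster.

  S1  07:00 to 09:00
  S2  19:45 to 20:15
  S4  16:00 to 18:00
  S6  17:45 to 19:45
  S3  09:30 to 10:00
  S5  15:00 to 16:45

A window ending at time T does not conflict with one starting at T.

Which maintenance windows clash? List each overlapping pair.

S4 & S5, S4 & S6

Check each pair: they overlap iff neither finishes before the other starts.
Sorted by start: S1, S3, S5, S4, S6, S2.
S3 starts after S1 ends, so S1 has no further overlaps.
S5 starts after S3 ends, so S3 has no further overlaps.
S4 starts before S5 ends → S5 and S4 overlap.
S6 starts after S5 ends, so S5 has no further overlaps.
S6 starts before S4 ends → S4 and S6 overlap.
S2 starts after S4 ends.
S2 starts exactly when S6 ends (back-to-back, no overlap).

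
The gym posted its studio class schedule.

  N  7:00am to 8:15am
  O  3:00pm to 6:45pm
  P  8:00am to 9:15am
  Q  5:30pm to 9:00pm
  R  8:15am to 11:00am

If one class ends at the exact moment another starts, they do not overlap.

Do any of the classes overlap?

Yes

Sorted by start: N, P, R, O, Q.
P starts before N ends → N and P overlap.
That's a conflict, so the schedule is not conflict-free.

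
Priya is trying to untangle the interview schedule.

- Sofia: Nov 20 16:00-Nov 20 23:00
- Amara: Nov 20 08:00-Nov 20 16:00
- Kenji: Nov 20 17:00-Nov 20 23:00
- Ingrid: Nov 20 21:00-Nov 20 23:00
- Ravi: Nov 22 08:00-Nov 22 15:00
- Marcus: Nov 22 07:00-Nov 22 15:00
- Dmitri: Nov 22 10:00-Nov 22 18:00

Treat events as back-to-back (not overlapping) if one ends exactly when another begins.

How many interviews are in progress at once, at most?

Sweep the timeline, counting +1 at each start and −1 at each end (ends before starts at a tie):
Nov 20 08:00 start Amara → 1
Nov 20 16:00 end Amara → 0
Nov 20 16:00 start Sofia → 1
Nov 20 17:00 start Kenji → 2
Nov 20 21:00 start Ingrid → 3
Nov 20 23:00 end Ingrid → 2
Nov 20 23:00 end Kenji → 1
Nov 20 23:00 end Sofia → 0
Nov 22 07:00 start Marcus → 1
Nov 22 08:00 start Ravi → 2
Nov 22 10:00 start Dmitri → 3
Nov 22 15:00 end Marcus → 2
Nov 22 15:00 end Ravi → 1
Nov 22 18:00 end Dmitri → 0
Peak is 3, at Nov 20 21:00 (Ingrid, Kenji, Sofia).

3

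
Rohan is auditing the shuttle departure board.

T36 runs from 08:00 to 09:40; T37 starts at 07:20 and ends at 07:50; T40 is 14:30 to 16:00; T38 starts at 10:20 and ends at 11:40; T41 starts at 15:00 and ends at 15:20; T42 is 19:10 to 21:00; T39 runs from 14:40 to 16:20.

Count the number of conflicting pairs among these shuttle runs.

Sorted by start: T37, T36, T38, T40, T39, T41, T42.
T36 starts after T37 ends; T37 is clear from here.
T38 starts after T36 ends; T36 is clear from here.
T40 starts after T38 ends; T38 is clear from here.
T39 starts before T40 ends → T40 and T39 overlap.
T41 starts before T40 ends → T40 and T41 overlap.
T42 starts after T40 ends.
T41 starts before T39 ends → T39 and T41 overlap.
T42 starts after T39 ends.
T42 starts after T41 ends.
Overlapping pairs: T39 & T40, T39 & T41, T40 & T41 — 3 in total.

3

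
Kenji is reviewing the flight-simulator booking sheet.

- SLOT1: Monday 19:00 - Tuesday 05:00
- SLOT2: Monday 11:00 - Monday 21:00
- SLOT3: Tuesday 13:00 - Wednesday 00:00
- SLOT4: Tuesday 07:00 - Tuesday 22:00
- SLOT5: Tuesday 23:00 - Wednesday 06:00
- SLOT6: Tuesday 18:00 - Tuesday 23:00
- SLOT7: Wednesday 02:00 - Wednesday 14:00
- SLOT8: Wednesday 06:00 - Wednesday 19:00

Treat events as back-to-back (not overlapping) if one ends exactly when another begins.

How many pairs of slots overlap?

Check each pair: they overlap iff neither finishes before the other starts.
Sorted by start: SLOT2, SLOT1, SLOT4, SLOT3, SLOT6, SLOT5, SLOT7, SLOT8.
SLOT1 starts before SLOT2 ends → SLOT2 and SLOT1 overlap.
SLOT4 starts after SLOT2 ends; SLOT2 is clear from here.
SLOT4 starts after SLOT1 ends; SLOT1 is clear from here.
SLOT3 starts before SLOT4 ends → SLOT4 and SLOT3 overlap.
SLOT6 starts before SLOT4 ends → SLOT4 and SLOT6 overlap.
SLOT5 starts after SLOT4 ends; SLOT4 is clear from here.
SLOT6 starts before SLOT3 ends → SLOT3 and SLOT6 overlap.
SLOT5 starts before SLOT3 ends → SLOT3 and SLOT5 overlap.
SLOT7 starts after SLOT3 ends; SLOT3 is clear from here.
SLOT5 starts exactly when SLOT6 ends (back-to-back, no overlap); SLOT6 is clear from here.
SLOT7 starts before SLOT5 ends → SLOT5 and SLOT7 overlap.
SLOT8 starts exactly when SLOT5 ends (back-to-back, no overlap).
SLOT8 starts before SLOT7 ends → SLOT7 and SLOT8 overlap.
Overlapping pairs: SLOT1 & SLOT2, SLOT3 & SLOT4, SLOT3 & SLOT5, SLOT3 & SLOT6, SLOT4 & SLOT6, SLOT5 & SLOT7, SLOT7 & SLOT8 — 7 in total.

7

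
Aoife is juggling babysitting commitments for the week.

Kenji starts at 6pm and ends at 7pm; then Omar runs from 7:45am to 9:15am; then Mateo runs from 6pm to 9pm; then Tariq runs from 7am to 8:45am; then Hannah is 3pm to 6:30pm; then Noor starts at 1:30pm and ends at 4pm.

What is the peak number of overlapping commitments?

3

Sort all start/end points and keep a running count:
7am start Tariq → 1
7:45am start Omar → 2
8:45am end Tariq → 1
9:15am end Omar → 0
1:30pm start Noor → 1
3pm start Hannah → 2
4pm end Noor → 1
6pm start Kenji → 2
6pm start Mateo → 3
6:30pm end Hannah → 2
7pm end Kenji → 1
9pm end Mateo → 0
Peak is 3, at 6pm (Hannah, Kenji, Mateo).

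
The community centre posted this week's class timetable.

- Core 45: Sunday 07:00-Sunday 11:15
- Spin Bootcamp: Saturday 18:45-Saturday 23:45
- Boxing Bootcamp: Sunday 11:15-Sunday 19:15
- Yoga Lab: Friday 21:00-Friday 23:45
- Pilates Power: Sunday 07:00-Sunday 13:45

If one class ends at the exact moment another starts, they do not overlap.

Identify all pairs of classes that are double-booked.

Boxing Bootcamp & Pilates Power, Core 45 & Pilates Power

Two intervals overlap when each starts before the other ends.
Sorted by start: Yoga Lab, Spin Bootcamp, Pilates Power, Core 45, Boxing Bootcamp.
Spin Bootcamp starts after Yoga Lab ends; Yoga Lab is clear from here.
Pilates Power starts after Spin Bootcamp ends; Spin Bootcamp is clear from here.
Core 45 starts before Pilates Power ends → Pilates Power and Core 45 overlap.
Boxing Bootcamp starts before Pilates Power ends → Pilates Power and Boxing Bootcamp overlap.
Boxing Bootcamp starts exactly when Core 45 ends (back-to-back, no overlap).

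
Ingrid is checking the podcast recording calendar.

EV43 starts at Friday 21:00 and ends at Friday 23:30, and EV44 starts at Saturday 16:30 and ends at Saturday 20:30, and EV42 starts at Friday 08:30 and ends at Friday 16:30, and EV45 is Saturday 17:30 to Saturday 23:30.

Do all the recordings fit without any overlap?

Sorted by start: EV42, EV43, EV44, EV45.
EV43 starts after EV42 ends, so nothing later overlaps EV42 either.
EV44 starts after EV43 ends, so nothing later overlaps EV43 either.
EV45 starts before EV44 ends → EV44 and EV45 overlap.
That's a conflict, so the schedule is not conflict-free.

No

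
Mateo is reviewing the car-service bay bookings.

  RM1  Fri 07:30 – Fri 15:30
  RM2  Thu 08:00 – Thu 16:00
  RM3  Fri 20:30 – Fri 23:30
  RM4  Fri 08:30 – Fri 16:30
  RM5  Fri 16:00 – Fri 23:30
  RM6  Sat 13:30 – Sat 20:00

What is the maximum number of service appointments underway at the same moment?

Walk through starts and ends in time order (an end at T is processed before a start at T):
Thu 08:00 start RM2 → 1
Thu 16:00 end RM2 → 0
Fri 07:30 start RM1 → 1
Fri 08:30 start RM4 → 2
Fri 15:30 end RM1 → 1
Fri 16:00 start RM5 → 2
Fri 16:30 end RM4 → 1
Fri 20:30 start RM3 → 2
Fri 23:30 end RM3 → 1
Fri 23:30 end RM5 → 0
Sat 13:30 start RM6 → 1
Sat 20:00 end RM6 → 0
Peak is 2, at Fri 08:30 (RM1, RM4).

2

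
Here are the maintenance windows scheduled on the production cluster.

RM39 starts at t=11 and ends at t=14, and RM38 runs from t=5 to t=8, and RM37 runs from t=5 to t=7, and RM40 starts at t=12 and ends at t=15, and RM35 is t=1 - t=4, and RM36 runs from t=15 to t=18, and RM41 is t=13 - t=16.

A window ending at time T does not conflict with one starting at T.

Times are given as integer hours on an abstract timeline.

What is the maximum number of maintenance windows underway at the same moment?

3

Sweep the timeline, counting +1 at each start and −1 at each end (ends before starts at a tie):
t=1 start RM35 → 1
t=4 end RM35 → 0
t=5 start RM37 → 1
t=5 start RM38 → 2
t=7 end RM37 → 1
t=8 end RM38 → 0
t=11 start RM39 → 1
t=12 start RM40 → 2
t=13 start RM41 → 3
t=14 end RM39 → 2
t=15 end RM40 → 1
t=15 start RM36 → 2
t=16 end RM41 → 1
t=18 end RM36 → 0
Peak is 3, at t=13 (RM39, RM40, RM41).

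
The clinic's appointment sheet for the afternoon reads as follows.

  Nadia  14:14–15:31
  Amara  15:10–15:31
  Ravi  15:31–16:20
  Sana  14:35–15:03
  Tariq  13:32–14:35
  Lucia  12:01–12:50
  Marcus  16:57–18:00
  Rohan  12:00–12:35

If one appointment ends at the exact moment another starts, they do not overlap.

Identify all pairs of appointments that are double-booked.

Amara & Nadia, Lucia & Rohan, Nadia & Sana, Nadia & Tariq

Sorted by start: Rohan, Lucia, Tariq, Nadia, Sana, Amara, Ravi, Marcus.
Lucia starts before Rohan ends → Rohan and Lucia overlap.
Tariq starts after Rohan ends — done with Rohan.
Tariq starts after Lucia ends — done with Lucia.
Nadia starts before Tariq ends → Tariq and Nadia overlap.
Sana starts exactly when Tariq ends (back-to-back, no overlap) — done with Tariq.
Sana starts before Nadia ends → Nadia and Sana overlap.
Amara starts before Nadia ends → Nadia and Amara overlap.
Ravi starts exactly when Nadia ends (back-to-back, no overlap) — done with Nadia.
Amara starts after Sana ends — done with Sana.
Ravi starts exactly when Amara ends (back-to-back, no overlap) — done with Amara.
Marcus starts after Ravi ends.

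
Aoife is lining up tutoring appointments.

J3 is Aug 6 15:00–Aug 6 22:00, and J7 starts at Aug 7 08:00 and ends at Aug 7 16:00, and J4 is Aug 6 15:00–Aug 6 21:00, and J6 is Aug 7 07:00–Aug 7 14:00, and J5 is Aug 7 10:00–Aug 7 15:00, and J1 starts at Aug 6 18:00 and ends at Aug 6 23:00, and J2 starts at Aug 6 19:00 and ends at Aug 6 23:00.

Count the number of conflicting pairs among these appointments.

Sorted by start: J3, J4, J1, J2, J6, J7, J5.
J4 starts before J3 ends → J3 and J4 overlap.
J1 starts before J3 ends → J3 and J1 overlap.
J2 starts before J3 ends → J3 and J2 overlap.
J6 starts after J3 ends — done with J3.
J1 starts before J4 ends → J4 and J1 overlap.
J2 starts before J4 ends → J4 and J2 overlap.
J6 starts after J4 ends — done with J4.
J2 starts before J1 ends → J1 and J2 overlap.
J6 starts after J1 ends — done with J1.
J6 starts after J2 ends — done with J2.
J7 starts before J6 ends → J6 and J7 overlap.
J5 starts before J6 ends → J6 and J5 overlap.
J5 starts before J7 ends → J7 and J5 overlap.
Overlapping pairs: J1 & J2, J1 & J3, J1 & J4, J2 & J3, J2 & J4, J3 & J4, J5 & J6, J5 & J7, J6 & J7 — 9 in total.

9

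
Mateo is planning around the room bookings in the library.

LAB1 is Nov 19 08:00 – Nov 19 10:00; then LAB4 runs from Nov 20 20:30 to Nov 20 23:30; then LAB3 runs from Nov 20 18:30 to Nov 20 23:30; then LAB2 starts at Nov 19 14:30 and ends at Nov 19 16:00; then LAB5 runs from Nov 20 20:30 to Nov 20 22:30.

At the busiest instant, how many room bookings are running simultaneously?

3

Sweep the timeline, counting +1 at each start and −1 at each end (ends before starts at a tie):
Nov 19 08:00 start LAB1 → 1
Nov 19 10:00 end LAB1 → 0
Nov 19 14:30 start LAB2 → 1
Nov 19 16:00 end LAB2 → 0
Nov 20 18:30 start LAB3 → 1
Nov 20 20:30 start LAB4 → 2
Nov 20 20:30 start LAB5 → 3
Nov 20 22:30 end LAB5 → 2
Nov 20 23:30 end LAB3 → 1
Nov 20 23:30 end LAB4 → 0
Peak is 3, at Nov 20 20:30 (LAB3, LAB4, LAB5).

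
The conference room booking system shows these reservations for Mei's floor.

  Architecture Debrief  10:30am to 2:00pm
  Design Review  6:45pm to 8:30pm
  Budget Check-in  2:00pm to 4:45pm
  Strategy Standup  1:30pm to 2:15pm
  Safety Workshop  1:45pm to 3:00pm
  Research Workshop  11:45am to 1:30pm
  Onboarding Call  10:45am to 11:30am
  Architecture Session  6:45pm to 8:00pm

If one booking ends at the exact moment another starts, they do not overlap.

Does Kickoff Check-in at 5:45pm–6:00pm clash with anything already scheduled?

No — it doesn't clash with anything

Architecture Debrief: ends 2:00pm at or before Kickoff Check-in starts 5:45pm → clear.
Onboarding Call: ends 11:30am at or before Kickoff Check-in starts 5:45pm → clear.
Research Workshop: ends 1:30pm at or before Kickoff Check-in starts 5:45pm → clear.
Strategy Standup: ends 2:15pm at or before Kickoff Check-in starts 5:45pm → clear.
Safety Workshop: ends 3:00pm at or before Kickoff Check-in starts 5:45pm → clear.
Budget Check-in: ends 4:45pm at or before Kickoff Check-in starts 5:45pm → clear.
Design Review: starts 6:45pm at or after Kickoff Check-in ends 6:00pm → clear.
Architecture Session: starts 6:45pm at or after Kickoff Check-in ends 6:00pm → clear.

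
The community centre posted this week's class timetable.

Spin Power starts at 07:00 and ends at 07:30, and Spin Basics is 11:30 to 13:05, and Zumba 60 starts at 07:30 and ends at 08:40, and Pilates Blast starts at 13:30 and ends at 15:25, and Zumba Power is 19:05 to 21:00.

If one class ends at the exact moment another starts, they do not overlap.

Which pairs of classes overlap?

Sorted by start: Spin Power, Zumba 60, Spin Basics, Pilates Blast, Zumba Power.
Zumba 60 starts exactly when Spin Power ends (back-to-back, no overlap), so Spin Power has no further overlaps.
Spin Basics starts after Zumba 60 ends, so Zumba 60 has no further overlaps.
Pilates Blast starts after Spin Basics ends, so Spin Basics has no further overlaps.
Zumba Power starts after Pilates Blast ends.

none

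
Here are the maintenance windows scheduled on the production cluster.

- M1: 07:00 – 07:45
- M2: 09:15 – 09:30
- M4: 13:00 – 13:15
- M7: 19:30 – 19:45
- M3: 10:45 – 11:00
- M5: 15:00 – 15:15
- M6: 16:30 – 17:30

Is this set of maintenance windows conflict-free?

Yes

Sorted by start: M1, M2, M3, M4, M5, M6, M7.
M2 starts after M1 ends, so nothing later overlaps M1 either.
M3 starts after M2 ends, so nothing later overlaps M2 either.
M4 starts after M3 ends, so nothing later overlaps M3 either.
M5 starts after M4 ends, so nothing later overlaps M4 either.
M6 starts after M5 ends, so nothing later overlaps M5 either.
M7 starts after M6 ends.
Every pair is clear; the schedule has no overlaps.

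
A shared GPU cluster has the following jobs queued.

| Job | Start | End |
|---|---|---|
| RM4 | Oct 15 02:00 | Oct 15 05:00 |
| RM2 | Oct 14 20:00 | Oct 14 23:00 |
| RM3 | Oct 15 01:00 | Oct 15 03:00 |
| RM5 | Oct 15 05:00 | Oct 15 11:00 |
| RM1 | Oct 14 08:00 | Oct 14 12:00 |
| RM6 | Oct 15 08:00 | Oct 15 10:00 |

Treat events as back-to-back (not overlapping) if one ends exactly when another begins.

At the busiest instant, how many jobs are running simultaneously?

Sort all start/end points and keep a running count:
Oct 14 08:00 start RM1 → 1
Oct 14 12:00 end RM1 → 0
Oct 14 20:00 start RM2 → 1
Oct 14 23:00 end RM2 → 0
Oct 15 01:00 start RM3 → 1
Oct 15 02:00 start RM4 → 2
Oct 15 03:00 end RM3 → 1
Oct 15 05:00 end RM4 → 0
Oct 15 05:00 start RM5 → 1
Oct 15 08:00 start RM6 → 2
Oct 15 10:00 end RM6 → 1
Oct 15 11:00 end RM5 → 0
Peak is 2, at Oct 15 02:00 (RM3, RM4).

2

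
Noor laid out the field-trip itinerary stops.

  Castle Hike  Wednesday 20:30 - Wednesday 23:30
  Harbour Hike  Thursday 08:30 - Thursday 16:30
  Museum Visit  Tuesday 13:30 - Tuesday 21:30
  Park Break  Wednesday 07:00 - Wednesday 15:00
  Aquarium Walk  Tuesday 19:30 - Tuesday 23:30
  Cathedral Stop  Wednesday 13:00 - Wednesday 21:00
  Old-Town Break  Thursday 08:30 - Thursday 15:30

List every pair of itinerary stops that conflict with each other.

Sorted by start: Museum Visit, Aquarium Walk, Park Break, Cathedral Stop, Castle Hike, Old-Town Break, Harbour Hike.
Aquarium Walk starts before Museum Visit ends → Museum Visit and Aquarium Walk overlap.
Park Break starts after Museum Visit ends, so Museum Visit has no further overlaps.
Park Break starts after Aquarium Walk ends, so Aquarium Walk has no further overlaps.
Cathedral Stop starts before Park Break ends → Park Break and Cathedral Stop overlap.
Castle Hike starts after Park Break ends, so Park Break has no further overlaps.
Castle Hike starts before Cathedral Stop ends → Cathedral Stop and Castle Hike overlap.
Old-Town Break starts after Cathedral Stop ends, so Cathedral Stop has no further overlaps.
Old-Town Break starts after Castle Hike ends, so Castle Hike has no further overlaps.
Harbour Hike starts before Old-Town Break ends → Old-Town Break and Harbour Hike overlap.

Aquarium Walk & Museum Visit, Castle Hike & Cathedral Stop, Cathedral Stop & Park Break, Harbour Hike & Old-Town Break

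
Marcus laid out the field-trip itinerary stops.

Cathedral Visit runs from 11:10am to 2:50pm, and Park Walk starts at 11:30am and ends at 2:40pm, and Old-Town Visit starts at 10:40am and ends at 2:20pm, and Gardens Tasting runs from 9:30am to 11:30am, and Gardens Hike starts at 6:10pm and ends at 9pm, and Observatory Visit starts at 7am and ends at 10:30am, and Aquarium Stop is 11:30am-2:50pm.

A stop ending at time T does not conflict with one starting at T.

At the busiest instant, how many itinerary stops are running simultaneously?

Sort all start/end points and keep a running count:
7am start Observatory Visit → 1
9:30am start Gardens Tasting → 2
10:30am end Observatory Visit → 1
10:40am start Old-Town Visit → 2
11:10am start Cathedral Visit → 3
11:30am end Gardens Tasting → 2
11:30am start Aquarium Stop → 3
11:30am start Park Walk → 4
2:20pm end Old-Town Visit → 3
2:40pm end Park Walk → 2
2:50pm end Aquarium Stop → 1
2:50pm end Cathedral Visit → 0
6:10pm start Gardens Hike → 1
9pm end Gardens Hike → 0
Peak is 4, at 11:30am (Aquarium Stop, Cathedral Visit, Old-Town Visit, Park Walk).

4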